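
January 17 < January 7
False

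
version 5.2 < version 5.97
True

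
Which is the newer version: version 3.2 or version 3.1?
version 3.2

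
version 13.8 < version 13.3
False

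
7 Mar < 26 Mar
True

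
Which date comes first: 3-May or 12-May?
3-May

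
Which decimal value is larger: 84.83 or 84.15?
84.83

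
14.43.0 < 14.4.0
False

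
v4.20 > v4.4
True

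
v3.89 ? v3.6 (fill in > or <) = >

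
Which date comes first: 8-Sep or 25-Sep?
8-Sep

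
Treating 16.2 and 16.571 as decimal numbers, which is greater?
16.571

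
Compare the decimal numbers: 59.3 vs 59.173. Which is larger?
59.3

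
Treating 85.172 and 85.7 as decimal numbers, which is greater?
85.7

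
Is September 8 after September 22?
No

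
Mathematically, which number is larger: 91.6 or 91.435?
91.6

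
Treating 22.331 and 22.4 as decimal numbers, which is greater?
22.4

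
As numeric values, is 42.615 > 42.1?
True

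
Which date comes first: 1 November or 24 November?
1 November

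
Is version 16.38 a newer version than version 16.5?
Yes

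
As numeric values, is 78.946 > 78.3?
True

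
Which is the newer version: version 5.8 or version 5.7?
version 5.8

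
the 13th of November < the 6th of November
False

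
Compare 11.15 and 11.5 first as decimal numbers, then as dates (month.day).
As decimals: 11.15 < 11.5. As dates: 11/15 is later than 11/5 (day 15 > day 5).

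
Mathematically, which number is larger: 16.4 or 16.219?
16.4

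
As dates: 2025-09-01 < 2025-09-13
True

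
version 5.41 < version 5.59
True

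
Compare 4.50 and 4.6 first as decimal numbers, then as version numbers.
As decimals: 4.50 < 4.6. As versions: v4.50 > v4.6 (minor version 50 > 6).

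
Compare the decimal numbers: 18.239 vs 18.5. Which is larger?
18.5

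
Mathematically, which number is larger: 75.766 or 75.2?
75.766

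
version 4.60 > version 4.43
True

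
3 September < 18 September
True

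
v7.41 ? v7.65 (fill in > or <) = <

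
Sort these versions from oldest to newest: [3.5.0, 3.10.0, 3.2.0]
[3.2.0, 3.5.0, 3.10.0]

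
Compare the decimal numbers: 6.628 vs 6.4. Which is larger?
6.628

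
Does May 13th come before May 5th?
No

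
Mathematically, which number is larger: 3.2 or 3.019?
3.2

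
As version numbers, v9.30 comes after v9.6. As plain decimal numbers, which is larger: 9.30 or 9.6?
9.6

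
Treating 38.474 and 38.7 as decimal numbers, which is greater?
38.7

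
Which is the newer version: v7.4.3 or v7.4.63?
v7.4.63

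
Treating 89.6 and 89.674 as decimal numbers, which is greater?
89.674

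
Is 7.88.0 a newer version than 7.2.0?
Yes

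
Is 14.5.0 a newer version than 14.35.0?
No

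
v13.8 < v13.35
True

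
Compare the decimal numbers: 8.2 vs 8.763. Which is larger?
8.763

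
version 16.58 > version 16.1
True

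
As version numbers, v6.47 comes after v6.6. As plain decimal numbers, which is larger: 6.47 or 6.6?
6.6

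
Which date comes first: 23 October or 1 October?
1 October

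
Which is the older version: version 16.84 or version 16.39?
version 16.39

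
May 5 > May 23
False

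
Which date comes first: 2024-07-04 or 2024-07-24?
2024-07-04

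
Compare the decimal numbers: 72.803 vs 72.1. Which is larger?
72.803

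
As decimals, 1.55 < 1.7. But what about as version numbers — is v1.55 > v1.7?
True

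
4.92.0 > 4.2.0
True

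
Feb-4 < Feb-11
True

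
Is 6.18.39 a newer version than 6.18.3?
Yes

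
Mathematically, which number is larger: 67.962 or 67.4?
67.962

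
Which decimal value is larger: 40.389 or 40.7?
40.7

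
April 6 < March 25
False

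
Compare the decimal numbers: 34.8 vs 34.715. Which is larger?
34.8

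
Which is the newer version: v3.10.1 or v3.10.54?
v3.10.54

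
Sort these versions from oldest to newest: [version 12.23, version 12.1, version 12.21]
[version 12.1, version 12.21, version 12.23]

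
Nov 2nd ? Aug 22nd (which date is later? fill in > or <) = >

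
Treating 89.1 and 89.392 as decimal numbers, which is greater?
89.392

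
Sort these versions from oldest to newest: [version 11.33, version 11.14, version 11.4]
[version 11.4, version 11.14, version 11.33]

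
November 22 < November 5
False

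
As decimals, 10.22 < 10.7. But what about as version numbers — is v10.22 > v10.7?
True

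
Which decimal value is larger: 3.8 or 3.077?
3.8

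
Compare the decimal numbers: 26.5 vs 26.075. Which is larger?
26.5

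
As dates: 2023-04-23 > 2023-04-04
True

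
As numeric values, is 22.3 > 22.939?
False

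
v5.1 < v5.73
True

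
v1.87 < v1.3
False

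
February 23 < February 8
False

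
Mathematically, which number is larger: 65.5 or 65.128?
65.5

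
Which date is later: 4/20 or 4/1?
4/20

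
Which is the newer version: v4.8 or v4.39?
v4.39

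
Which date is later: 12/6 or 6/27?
12/6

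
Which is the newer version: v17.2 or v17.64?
v17.64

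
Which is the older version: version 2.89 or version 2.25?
version 2.25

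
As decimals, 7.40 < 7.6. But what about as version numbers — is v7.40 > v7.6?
True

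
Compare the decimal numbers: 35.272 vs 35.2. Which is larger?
35.272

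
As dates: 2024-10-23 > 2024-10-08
True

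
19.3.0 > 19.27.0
False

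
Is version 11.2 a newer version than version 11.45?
No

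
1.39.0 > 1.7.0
True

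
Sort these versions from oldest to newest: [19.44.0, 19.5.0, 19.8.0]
[19.5.0, 19.8.0, 19.44.0]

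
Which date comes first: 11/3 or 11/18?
11/3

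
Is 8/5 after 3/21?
Yes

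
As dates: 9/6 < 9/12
True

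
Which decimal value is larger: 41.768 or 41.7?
41.768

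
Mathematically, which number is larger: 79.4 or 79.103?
79.4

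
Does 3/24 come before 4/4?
Yes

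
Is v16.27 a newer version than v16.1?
Yes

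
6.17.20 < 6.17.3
False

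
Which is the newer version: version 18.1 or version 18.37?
version 18.37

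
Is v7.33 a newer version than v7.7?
Yes. Version numbers are compared segment by segment as integers, not as decimals: minor version 33 > 7, so v7.33 > v7.7 (even though the decimal 7.33 < 7.7).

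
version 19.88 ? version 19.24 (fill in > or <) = >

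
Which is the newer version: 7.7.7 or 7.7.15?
7.7.15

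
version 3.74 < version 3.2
False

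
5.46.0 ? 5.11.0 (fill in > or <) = >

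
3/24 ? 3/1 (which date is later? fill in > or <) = >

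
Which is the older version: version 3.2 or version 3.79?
version 3.2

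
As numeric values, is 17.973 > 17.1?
True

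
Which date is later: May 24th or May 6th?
May 24th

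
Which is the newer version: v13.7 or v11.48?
v13.7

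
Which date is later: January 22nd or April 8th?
April 8th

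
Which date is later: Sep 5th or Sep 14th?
Sep 14th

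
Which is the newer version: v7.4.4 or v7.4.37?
v7.4.37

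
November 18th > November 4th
True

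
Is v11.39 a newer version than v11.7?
Yes. Version numbers are compared segment by segment as integers, not as decimals: minor version 39 > 7, so v11.39 > v11.7 (even though the decimal 11.39 < 11.7).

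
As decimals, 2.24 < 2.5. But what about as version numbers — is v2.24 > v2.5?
True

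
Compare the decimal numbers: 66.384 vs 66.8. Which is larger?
66.8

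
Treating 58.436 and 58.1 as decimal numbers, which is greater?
58.436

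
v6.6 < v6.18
True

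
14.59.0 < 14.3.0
False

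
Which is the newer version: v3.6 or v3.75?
v3.75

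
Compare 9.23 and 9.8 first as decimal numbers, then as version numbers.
As decimals: 9.23 < 9.8. As versions: v9.23 > v9.8 (minor version 23 > 8).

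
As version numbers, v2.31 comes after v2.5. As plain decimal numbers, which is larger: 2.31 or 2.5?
2.5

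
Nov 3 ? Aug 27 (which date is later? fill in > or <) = >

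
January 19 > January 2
True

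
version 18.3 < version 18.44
True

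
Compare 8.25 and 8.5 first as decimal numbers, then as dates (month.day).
As decimals: 8.25 < 8.5. As dates: 8/25 is later than 8/5 (day 25 > day 5).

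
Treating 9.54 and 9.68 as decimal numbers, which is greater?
9.68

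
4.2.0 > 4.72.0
False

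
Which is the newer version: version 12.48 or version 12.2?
version 12.48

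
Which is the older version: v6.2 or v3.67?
v3.67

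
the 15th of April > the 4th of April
True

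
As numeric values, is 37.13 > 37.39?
False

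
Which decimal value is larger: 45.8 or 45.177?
45.8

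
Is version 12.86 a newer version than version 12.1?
Yes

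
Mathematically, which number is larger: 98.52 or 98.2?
98.52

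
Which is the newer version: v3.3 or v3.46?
v3.46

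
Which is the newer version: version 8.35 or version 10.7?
version 10.7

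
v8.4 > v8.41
False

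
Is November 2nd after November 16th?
No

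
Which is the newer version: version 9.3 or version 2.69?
version 9.3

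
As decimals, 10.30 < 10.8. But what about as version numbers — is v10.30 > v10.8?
True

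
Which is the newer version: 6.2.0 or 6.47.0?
6.47.0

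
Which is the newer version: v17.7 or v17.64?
v17.64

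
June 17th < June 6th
False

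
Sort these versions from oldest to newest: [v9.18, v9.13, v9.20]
[v9.13, v9.18, v9.20]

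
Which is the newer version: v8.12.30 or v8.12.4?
v8.12.30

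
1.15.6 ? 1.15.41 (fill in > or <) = <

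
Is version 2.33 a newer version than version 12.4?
No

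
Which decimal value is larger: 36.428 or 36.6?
36.6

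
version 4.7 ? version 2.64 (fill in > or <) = >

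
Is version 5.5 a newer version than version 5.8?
No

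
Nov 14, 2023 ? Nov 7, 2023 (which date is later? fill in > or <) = >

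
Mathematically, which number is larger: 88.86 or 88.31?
88.86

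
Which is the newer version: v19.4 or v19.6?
v19.6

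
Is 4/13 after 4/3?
Yes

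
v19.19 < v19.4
False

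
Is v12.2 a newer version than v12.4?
No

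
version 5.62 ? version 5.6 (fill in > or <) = >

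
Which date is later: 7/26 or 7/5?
7/26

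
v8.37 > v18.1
False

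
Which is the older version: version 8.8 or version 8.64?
version 8.8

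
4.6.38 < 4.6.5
False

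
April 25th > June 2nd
False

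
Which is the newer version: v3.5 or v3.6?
v3.6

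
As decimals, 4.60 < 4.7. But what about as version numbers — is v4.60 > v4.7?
True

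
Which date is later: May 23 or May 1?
May 23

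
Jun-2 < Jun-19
True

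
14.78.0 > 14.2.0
True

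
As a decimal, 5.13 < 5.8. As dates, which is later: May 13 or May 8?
May 13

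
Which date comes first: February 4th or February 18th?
February 4th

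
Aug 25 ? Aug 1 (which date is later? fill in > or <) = >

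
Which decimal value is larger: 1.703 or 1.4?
1.703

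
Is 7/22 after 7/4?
Yes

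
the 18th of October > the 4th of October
True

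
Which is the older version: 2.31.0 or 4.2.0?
2.31.0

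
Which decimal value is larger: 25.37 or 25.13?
25.37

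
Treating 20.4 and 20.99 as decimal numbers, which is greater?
20.99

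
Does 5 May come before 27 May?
Yes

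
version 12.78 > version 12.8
True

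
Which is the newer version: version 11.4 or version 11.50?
version 11.50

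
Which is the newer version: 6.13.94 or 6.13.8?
6.13.94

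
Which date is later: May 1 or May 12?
May 12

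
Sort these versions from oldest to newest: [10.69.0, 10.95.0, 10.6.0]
[10.6.0, 10.69.0, 10.95.0]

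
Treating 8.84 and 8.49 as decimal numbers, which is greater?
8.84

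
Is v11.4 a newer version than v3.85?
Yes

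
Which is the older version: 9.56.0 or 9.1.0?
9.1.0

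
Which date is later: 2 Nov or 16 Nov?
16 Nov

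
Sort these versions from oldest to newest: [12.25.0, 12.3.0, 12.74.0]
[12.3.0, 12.25.0, 12.74.0]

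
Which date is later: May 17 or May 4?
May 17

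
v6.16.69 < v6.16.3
False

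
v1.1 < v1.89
True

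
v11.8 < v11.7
False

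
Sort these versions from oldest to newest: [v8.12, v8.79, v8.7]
[v8.7, v8.12, v8.79]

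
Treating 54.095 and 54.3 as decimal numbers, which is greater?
54.3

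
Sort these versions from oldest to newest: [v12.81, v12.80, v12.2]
[v12.2, v12.80, v12.81]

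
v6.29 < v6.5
False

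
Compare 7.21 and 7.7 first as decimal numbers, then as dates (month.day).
As decimals: 7.21 < 7.7. As dates: 7/21 is later than 7/7 (day 21 > day 7).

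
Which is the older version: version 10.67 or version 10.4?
version 10.4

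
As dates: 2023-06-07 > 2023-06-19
False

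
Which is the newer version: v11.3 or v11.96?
v11.96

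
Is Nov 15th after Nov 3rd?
Yes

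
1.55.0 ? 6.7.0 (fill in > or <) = <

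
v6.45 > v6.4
True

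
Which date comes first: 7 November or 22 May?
22 May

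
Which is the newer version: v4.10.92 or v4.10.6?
v4.10.92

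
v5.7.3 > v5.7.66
False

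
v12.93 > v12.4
True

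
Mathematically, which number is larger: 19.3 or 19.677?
19.677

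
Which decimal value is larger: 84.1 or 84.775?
84.775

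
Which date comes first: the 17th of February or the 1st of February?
the 1st of February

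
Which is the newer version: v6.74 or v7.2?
v7.2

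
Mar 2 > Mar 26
False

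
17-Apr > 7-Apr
True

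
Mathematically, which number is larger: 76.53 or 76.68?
76.68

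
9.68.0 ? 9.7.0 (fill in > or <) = >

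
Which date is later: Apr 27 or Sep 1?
Sep 1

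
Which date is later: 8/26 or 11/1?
11/1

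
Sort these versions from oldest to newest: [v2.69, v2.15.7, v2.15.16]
[v2.15.7, v2.15.16, v2.69]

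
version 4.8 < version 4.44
True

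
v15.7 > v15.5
True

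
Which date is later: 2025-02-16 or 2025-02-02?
2025-02-16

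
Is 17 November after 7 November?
Yes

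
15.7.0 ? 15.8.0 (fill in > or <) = <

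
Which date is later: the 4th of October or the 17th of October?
the 17th of October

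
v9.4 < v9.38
True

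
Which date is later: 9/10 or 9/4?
9/10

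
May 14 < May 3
False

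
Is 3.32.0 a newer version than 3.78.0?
No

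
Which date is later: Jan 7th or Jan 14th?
Jan 14th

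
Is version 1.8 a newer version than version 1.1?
Yes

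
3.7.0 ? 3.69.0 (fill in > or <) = <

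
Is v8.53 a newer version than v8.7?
Yes. Version numbers are compared segment by segment as integers, not as decimals: minor version 53 > 7, so v8.53 > v8.7 (even though the decimal 8.53 < 8.7).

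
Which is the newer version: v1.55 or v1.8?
v1.55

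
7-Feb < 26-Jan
False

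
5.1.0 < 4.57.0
False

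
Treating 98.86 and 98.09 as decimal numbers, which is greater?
98.86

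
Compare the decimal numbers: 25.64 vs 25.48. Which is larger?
25.64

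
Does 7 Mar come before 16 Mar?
Yes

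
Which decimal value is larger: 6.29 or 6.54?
6.54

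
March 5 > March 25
False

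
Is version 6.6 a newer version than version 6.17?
No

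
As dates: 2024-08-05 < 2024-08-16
True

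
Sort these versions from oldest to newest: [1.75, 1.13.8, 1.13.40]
[1.13.8, 1.13.40, 1.75]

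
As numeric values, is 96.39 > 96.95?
False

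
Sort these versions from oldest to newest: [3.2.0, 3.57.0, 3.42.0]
[3.2.0, 3.42.0, 3.57.0]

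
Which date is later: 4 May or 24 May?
24 May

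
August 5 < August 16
True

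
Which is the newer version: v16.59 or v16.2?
v16.59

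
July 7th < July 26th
True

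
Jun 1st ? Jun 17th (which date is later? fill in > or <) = <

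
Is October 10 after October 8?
Yes. Day 10 comes after day 8 in October — this is a date comparison, not a decimal one (the decimal 10.10 would be smaller than 10.8).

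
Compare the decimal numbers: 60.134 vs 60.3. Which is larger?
60.3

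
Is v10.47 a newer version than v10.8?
Yes. Version numbers are compared segment by segment as integers, not as decimals: minor version 47 > 8, so v10.47 > v10.8 (even though the decimal 10.47 < 10.8).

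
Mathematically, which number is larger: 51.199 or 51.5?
51.5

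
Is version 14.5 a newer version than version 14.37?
No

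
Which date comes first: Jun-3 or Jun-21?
Jun-3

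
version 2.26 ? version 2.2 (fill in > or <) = >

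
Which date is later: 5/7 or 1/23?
5/7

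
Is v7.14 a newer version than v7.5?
Yes. Version numbers are compared segment by segment as integers, not as decimals: minor version 14 > 5, so v7.14 > v7.5 (even though the decimal 7.14 < 7.5).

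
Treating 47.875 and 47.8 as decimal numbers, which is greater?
47.875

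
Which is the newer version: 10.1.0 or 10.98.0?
10.98.0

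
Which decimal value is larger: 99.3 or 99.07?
99.3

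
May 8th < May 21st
True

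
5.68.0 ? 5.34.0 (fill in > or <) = >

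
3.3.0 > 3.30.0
False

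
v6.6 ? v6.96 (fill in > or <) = <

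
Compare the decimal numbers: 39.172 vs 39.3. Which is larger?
39.3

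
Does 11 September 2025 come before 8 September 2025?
No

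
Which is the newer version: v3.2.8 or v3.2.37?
v3.2.37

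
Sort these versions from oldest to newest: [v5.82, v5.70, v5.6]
[v5.6, v5.70, v5.82]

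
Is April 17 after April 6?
Yes. Day 17 comes after day 6 in April — this is a date comparison, not a decimal one (the decimal 4.17 would be smaller than 4.6).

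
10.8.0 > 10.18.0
False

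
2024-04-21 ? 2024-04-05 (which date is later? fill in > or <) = >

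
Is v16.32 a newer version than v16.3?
Yes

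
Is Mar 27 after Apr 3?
No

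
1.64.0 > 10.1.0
False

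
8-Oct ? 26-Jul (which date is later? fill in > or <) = >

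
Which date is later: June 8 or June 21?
June 21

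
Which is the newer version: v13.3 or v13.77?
v13.77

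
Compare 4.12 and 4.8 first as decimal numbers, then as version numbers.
As decimals: 4.12 < 4.8. As versions: v4.12 > v4.8 (minor version 12 > 8).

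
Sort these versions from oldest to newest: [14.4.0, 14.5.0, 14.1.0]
[14.1.0, 14.4.0, 14.5.0]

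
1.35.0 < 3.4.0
True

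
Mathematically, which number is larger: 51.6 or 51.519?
51.6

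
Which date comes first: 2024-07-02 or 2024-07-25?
2024-07-02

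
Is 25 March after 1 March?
Yes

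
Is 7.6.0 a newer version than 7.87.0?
No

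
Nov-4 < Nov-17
True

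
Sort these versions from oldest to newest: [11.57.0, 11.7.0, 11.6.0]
[11.6.0, 11.7.0, 11.57.0]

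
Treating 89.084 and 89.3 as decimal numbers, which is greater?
89.3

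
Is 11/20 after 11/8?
Yes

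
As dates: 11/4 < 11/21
True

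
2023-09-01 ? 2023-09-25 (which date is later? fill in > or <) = <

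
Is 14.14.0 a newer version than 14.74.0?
No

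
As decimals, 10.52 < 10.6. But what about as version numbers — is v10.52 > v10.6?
True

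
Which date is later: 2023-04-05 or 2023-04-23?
2023-04-23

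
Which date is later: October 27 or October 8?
October 27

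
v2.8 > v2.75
False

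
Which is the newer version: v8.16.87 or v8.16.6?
v8.16.87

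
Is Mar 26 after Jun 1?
No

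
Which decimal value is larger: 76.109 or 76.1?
76.109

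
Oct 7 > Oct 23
False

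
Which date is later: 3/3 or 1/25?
3/3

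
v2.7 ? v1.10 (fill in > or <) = >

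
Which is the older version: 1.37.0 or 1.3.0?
1.3.0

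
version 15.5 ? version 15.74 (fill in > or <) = <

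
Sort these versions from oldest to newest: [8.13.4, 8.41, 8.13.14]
[8.13.4, 8.13.14, 8.41]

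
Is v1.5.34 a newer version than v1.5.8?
Yes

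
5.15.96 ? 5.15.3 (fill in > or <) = >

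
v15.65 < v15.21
False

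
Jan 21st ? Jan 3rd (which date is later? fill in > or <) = >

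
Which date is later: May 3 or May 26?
May 26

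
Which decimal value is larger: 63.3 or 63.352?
63.352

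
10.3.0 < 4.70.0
False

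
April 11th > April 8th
True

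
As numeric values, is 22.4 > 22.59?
False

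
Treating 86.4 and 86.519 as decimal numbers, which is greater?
86.519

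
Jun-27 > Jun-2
True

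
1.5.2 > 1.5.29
False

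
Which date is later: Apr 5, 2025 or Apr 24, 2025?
Apr 24, 2025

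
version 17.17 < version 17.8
False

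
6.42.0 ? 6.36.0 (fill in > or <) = >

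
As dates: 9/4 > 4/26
True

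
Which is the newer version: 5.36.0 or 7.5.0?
7.5.0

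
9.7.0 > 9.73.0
False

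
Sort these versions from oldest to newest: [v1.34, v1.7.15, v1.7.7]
[v1.7.7, v1.7.15, v1.34]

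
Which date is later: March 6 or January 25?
March 6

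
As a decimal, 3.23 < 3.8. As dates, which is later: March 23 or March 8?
March 23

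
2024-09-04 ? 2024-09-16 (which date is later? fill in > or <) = <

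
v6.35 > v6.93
False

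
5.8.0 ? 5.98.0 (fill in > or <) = <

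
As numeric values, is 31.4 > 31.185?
True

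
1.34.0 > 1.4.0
True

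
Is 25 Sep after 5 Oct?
No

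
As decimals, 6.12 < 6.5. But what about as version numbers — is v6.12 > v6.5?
True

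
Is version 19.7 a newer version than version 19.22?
No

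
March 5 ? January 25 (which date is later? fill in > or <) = >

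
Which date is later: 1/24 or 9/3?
9/3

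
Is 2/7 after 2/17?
No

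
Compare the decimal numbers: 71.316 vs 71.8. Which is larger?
71.8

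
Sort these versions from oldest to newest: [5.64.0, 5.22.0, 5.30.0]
[5.22.0, 5.30.0, 5.64.0]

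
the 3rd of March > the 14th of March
False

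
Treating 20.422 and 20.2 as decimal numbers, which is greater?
20.422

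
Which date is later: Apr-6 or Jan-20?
Apr-6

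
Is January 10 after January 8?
Yes. Day 10 comes after day 8 in January — this is a date comparison, not a decimal one (the decimal 1.10 would be smaller than 1.8).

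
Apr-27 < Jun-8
True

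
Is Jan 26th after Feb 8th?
No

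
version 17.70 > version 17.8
True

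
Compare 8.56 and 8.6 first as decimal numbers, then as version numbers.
As decimals: 8.56 < 8.6. As versions: v8.56 > v8.6 (minor version 56 > 6).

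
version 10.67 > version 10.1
True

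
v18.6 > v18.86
False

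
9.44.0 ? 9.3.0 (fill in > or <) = >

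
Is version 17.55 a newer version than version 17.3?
Yes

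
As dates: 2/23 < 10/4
True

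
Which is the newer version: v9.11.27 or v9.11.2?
v9.11.27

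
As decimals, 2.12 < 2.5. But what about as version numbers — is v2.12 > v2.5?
True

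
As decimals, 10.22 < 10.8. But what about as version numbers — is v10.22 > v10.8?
True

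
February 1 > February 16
False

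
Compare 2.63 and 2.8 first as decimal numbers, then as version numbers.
As decimals: 2.63 < 2.8. As versions: v2.63 > v2.8 (minor version 63 > 8).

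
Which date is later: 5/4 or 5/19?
5/19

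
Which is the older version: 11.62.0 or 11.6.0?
11.6.0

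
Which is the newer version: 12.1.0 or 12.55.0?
12.55.0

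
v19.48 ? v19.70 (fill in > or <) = <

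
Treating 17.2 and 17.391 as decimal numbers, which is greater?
17.391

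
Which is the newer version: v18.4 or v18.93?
v18.93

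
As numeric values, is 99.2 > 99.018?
True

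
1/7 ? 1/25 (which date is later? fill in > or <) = <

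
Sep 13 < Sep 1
False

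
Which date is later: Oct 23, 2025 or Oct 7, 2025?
Oct 23, 2025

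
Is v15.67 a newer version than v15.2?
Yes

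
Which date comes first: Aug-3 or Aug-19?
Aug-3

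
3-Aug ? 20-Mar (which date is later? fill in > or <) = >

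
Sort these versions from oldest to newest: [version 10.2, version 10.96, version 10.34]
[version 10.2, version 10.34, version 10.96]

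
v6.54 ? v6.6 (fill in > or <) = >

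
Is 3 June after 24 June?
No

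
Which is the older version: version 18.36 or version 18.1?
version 18.1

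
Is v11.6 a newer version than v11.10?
No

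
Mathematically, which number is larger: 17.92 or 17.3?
17.92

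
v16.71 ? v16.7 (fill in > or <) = >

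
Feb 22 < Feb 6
False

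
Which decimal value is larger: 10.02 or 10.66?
10.66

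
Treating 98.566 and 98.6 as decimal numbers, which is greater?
98.6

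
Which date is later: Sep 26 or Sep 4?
Sep 26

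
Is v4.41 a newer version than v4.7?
Yes. Version numbers are compared segment by segment as integers, not as decimals: minor version 41 > 7, so v4.41 > v4.7 (even though the decimal 4.41 < 4.7).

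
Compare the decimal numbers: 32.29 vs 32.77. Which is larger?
32.77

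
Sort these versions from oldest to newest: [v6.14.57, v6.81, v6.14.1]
[v6.14.1, v6.14.57, v6.81]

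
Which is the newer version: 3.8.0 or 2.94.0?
3.8.0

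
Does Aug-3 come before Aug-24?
Yes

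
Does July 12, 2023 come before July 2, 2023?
No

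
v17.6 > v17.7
False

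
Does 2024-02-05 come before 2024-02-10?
Yes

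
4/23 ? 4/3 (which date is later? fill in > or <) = >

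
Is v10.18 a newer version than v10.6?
Yes. Version numbers are compared segment by segment as integers, not as decimals: minor version 18 > 6, so v10.18 > v10.6 (even though the decimal 10.18 < 10.6).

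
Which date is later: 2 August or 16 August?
16 August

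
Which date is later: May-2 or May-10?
May-10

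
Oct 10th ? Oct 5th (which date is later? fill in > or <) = >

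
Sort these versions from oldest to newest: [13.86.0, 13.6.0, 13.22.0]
[13.6.0, 13.22.0, 13.86.0]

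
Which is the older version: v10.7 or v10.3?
v10.3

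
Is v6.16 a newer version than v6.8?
Yes. Version numbers are compared segment by segment as integers, not as decimals: minor version 16 > 8, so v6.16 > v6.8 (even though the decimal 6.16 < 6.8).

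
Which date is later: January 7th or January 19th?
January 19th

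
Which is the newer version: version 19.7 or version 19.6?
version 19.7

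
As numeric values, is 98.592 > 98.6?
False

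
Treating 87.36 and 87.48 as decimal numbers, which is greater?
87.48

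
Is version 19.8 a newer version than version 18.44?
Yes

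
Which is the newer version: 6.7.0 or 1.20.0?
6.7.0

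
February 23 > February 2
True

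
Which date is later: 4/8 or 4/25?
4/25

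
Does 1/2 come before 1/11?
Yes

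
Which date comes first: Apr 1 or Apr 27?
Apr 1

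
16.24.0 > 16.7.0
True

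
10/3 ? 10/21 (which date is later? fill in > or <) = <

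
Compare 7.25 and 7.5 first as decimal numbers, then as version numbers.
As decimals: 7.25 < 7.5. As versions: v7.25 > v7.5 (minor version 25 > 5).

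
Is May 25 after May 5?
Yes. Day 25 comes after day 5 in May — this is a date comparison, not a decimal one (the decimal 5.25 would be smaller than 5.5).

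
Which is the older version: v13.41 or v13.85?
v13.41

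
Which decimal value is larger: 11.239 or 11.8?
11.8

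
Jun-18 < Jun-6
False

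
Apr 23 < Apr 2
False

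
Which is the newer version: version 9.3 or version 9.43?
version 9.43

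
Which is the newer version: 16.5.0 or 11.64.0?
16.5.0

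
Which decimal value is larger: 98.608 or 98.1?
98.608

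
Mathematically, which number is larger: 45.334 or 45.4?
45.4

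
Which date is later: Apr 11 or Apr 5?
Apr 11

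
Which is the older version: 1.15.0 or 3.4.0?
1.15.0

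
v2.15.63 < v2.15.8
False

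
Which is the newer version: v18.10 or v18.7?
v18.10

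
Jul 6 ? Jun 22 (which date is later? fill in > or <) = >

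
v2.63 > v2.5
True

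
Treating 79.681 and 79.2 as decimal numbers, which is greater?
79.681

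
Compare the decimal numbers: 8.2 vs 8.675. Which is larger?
8.675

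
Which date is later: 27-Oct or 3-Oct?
27-Oct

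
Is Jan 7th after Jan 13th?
No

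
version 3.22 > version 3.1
True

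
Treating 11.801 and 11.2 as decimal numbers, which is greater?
11.801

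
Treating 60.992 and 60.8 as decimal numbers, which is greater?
60.992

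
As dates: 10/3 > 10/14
False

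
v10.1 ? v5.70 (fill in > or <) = >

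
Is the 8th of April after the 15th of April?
No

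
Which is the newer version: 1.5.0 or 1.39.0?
1.39.0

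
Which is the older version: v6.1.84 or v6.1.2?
v6.1.2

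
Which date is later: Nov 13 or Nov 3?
Nov 13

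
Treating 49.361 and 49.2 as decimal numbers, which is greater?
49.361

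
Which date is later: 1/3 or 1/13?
1/13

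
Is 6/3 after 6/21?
No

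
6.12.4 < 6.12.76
True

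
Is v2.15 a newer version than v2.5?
Yes. Version numbers are compared segment by segment as integers, not as decimals: minor version 15 > 5, so v2.15 > v2.5 (even though the decimal 2.15 < 2.5).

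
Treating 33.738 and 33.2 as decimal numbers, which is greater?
33.738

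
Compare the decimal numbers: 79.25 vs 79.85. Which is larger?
79.85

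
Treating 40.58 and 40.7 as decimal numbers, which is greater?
40.7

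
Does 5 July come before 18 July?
Yes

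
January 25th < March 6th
True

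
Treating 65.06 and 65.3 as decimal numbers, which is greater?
65.3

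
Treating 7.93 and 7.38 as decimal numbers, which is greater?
7.93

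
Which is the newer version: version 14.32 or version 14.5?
version 14.32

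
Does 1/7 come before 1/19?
Yes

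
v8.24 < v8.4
False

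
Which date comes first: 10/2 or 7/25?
7/25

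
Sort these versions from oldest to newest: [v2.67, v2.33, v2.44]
[v2.33, v2.44, v2.67]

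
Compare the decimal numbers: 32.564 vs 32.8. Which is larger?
32.8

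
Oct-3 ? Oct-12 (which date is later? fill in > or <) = <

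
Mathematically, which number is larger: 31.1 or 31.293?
31.293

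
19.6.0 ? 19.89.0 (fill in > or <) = <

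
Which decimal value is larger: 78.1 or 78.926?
78.926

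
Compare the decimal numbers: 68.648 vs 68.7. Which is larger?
68.7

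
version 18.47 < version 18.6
False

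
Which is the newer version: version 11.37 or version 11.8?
version 11.37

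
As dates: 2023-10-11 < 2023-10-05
False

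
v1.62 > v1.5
True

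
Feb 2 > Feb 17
False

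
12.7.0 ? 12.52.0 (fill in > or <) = <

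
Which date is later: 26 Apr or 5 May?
5 May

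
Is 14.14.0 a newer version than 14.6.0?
Yes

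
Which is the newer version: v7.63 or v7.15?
v7.63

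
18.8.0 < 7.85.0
False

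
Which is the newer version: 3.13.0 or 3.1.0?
3.13.0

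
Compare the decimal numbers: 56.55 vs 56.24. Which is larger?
56.55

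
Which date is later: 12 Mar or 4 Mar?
12 Mar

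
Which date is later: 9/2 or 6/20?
9/2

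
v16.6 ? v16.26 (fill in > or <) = <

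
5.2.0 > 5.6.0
False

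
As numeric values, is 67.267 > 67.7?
False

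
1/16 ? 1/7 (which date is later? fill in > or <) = >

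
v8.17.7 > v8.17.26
False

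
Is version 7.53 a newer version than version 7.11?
Yes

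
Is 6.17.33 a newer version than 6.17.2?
Yes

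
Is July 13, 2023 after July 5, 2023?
Yes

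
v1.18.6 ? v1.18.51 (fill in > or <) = <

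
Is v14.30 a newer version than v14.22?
Yes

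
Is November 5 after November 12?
No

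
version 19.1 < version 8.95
False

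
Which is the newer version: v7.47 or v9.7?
v9.7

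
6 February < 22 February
True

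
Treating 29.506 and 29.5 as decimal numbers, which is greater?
29.506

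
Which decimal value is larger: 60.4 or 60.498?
60.498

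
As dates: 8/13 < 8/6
False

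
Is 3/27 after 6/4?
No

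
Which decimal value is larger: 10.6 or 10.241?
10.6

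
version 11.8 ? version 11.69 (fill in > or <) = <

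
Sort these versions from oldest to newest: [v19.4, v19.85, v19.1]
[v19.1, v19.4, v19.85]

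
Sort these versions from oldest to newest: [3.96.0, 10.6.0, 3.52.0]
[3.52.0, 3.96.0, 10.6.0]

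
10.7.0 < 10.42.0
True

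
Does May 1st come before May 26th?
Yes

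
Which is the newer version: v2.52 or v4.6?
v4.6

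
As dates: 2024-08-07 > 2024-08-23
False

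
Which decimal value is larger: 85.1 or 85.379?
85.379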